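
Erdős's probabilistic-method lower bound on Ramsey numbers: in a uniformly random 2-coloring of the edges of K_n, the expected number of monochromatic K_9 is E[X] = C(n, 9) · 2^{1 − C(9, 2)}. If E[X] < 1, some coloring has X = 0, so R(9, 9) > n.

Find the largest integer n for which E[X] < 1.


We need C(n, 9) · 2^{1 − 36} < 1, i.e. C(n, 9) < 2^{36 − 1} = 34359738368.
Check values of n near the boundary:
  n = 63: C(63, 9) = 23667689815; 23667689815 < 34359738368? YES
  n = 64: C(64, 9) = 27540584512; 27540584512 < 34359738368? YES
  n = 65: C(65, 9) = 31966749880; 31966749880 < 34359738368? YES
  n = 66: C(66, 9) = 37014131440; 37014131440 < 34359738368? NO
The largest n with C(n, 9) < 34359738368 is n = 65 (where E[X] = 3995843735/4294967296 ≈ 0.93035). Hence R(9, 9) > 65, i.e. R(9, 9) ≥ 66.

Largest n = 65; hence R(9, 9) > 65.


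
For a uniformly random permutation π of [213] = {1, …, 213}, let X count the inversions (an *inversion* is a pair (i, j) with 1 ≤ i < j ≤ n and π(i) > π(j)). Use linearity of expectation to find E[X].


Write X = Σ X_I over the C(213, 2) = 22578 pairs i < j, with X_I the indicator of one inversion.
There are 22578 indicators.
For each fixed pair i < j, the values π(i) and π(j) are two distinct elements of {1, …, 213} in uniformly random order; by symmetry P[π(i) > π(j)] = 1/2.
By linearity: E[X] = 22578 · (1/2) = C(213, 2) · (1/2) = 22578/2 = 11289 ≈ 11289.00000.

E[X] = 11289 = 11289.00000.


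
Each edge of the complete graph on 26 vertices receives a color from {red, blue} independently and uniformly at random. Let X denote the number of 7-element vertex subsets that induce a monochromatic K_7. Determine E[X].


Let X = Σ_S X_S over the C(26, 7) = 657800 subsets S of size 7, where X_S = 1 if the K_7 on S is monochromatic.
For a fixed S, the K_7 on S has C(7, 2) = 21 edges. P[all 21 edges red] = (1/2)^21, and likewise for blue, so P[monochromatic] = 2·(1/2)^21 = 2^{1 − 21} = 1/1048576.
By linearity of expectation: E[X] = C(26, 7) · 2^{1 − 21} = 657800 · 1/1048576 = 82225/131072.
Numerically: E[X] ≈ 0.62733.

E[X] = C(26,7)·2^(1−C(7,2)) = 82225/131072 ≈ 0.62733.


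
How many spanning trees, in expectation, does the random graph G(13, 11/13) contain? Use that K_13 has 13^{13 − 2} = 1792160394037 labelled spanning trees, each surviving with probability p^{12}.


K_13 has 13^{13 − 2} = 1792160394037 labelled spanning trees.
For each such spanning tree H, let X_H = 1 if all 12 edges of H are present in G. Then P[X_H = 1] = p^{12} = (11/13)^{12} = 3138428376721/23298085122481.
By linearity of expectation: E[X] = Σ_H E[X_H] = 1792160394037 · p^{12} = 1792160394037 · 3138428376721/23298085122481 = 3138428376721/13.
Numerically: E[X] ≈ 2.41418e+11.

E[X] = 1792160394037 · (11/13)^{12} = 3138428376721/13 ≈ 2.41418e+11.


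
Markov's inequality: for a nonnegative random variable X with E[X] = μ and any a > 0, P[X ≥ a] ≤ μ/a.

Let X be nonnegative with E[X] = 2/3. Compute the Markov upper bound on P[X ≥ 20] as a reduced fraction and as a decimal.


μ = E[X] = 2/3, a = 20.
Markov: P[X ≥ 20] ≤ μ/a = (2/3)/20 = 1/30.
Numerically: ≈ 0.0333.
(Since a = 20 > μ = 0.6667, the bound 1/30 is < 1 and informative.)

P[X ≥ 20] ≤ 1/30 ≈ 0.0333.


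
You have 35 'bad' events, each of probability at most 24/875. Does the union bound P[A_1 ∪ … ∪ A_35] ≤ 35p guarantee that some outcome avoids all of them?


Union bound: P[∪_{i=1}^{35} A_i] ≤ Σ_i P[A_i] ≤ 35·p = 35·(24/875) = 24/25.
Numerically: 24/25 ≈ 0.96000.
Is 24/25 < 1? YES.
Since P[∪ A_i] ≤ 24/25 < 1, the complement has P[∩ A_i^c] ≥ 1 − 24/25 = 1/25 > 0, so some outcome avoids every A_i.

35·p = 24/25 ≈ 0.96000; existence CERTIFIED by the union bound.


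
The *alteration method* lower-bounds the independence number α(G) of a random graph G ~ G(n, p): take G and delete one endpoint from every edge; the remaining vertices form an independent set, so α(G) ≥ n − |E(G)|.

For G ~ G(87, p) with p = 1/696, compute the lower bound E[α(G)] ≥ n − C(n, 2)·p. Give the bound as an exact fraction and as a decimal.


E[|E(G)|] = C(87, 2)·p = 3741 · (1/696) = 43/8.
E[α(G)] ≥ n − E[|E(G)|] = 87 − 43/8 = 653/8.
Numerically: ≈ 81.625.
(This is only a lower bound; the true E[α(G)] may be larger.)

E[α(G)] ≥ 653/8 ≈ 81.625.


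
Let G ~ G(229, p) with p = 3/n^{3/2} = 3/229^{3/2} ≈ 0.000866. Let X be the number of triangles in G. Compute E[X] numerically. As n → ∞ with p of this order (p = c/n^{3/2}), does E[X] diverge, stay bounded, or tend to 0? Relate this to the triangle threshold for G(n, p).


Number of potential triangles: C(229, 3) = 1975354.
Each occurs with probability p³ ≈ (0.000866)³ ≈ 6.48790e-10.
By linearity: E[X] = C(229, 3)·p³ ≈ 1975354 · 6.48790e-10 ≈ 0.001.
Since α = 3/2 > 1, p = c/n^{3/2} = o(1/n) is below the triangle threshold p ~ 1/n. Asymptotically E[X] ~ (c³/6)·n^{3(1−α)} = (3³/6)·n^{-1.5} → 0, so by Markov's inequality G has no triangles w.h.p.

E[X] ≈ 0.001; in regime p = Θ(1/n^{3/2}) E[X] tends to 0 (below the triangle threshold p ~ 1/n).


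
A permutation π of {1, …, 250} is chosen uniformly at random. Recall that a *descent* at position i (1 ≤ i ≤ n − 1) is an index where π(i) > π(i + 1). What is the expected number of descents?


Write X = Σ X_I over i = 1, …, 249, with X_I the indicator of one descent.
There are 249 indicators.
For each fixed i, the pair (π(i), π(i+1)) is a uniformly random ordered pair of distinct values from {1, …, 250}; by symmetry P[π(i) > π(i+1)] = 1/2.
By linearity: E[X] = 249 · (1/2) = (250 − 1) · (1/2) = 249/2 ≈ 124.50000.

E[X] = 249/2 = 124.50000.


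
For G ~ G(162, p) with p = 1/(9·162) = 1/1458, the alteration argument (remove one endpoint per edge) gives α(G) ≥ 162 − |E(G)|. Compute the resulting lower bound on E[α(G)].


E[|E(G)|] = C(162, 2)·p = 13041 · (1/1458) = 161/18.
E[α(G)] ≥ n − E[|E(G)|] = 162 − 161/18 = 2755/18.
Numerically: ≈ 153.056.
(This is only a lower bound; the true E[α(G)] may be larger.)

E[α(G)] ≥ 2755/18 ≈ 153.056.


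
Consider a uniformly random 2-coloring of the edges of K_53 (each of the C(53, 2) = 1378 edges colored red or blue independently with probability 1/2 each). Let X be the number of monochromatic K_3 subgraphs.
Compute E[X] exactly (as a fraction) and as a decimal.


Let X = Σ_S X_S over the C(53, 3) = 23426 subsets S of size 3, where X_S = 1 if the K_3 on S is monochromatic.
For a fixed S, the K_3 on S has C(3, 2) = 3 edges. P[all 3 edges red] = (1/2)^3, and likewise for blue, so P[monochromatic] = 2·(1/2)^3 = 2^{1 − 3} = 1/4.
By linearity: E[X] = C(53, 3) · 2^{1 − 3} = 23426 · 1/4 = 11713/2.
Numerically: E[X] ≈ 5856.50000.

E[X] = C(53,3)·2^(1−C(3,2)) = 11713/2 ≈ 5856.50000.


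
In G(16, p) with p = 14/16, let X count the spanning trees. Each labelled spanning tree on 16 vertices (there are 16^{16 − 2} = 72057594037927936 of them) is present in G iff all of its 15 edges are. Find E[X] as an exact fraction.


K_16 has 16^{16 − 2} = 72057594037927936 labelled spanning trees.
For each such spanning tree H, let X_H = 1 if all 15 edges of H are present in G. Then P[X_H = 1] = p^{15} = (7/8)^{15} = 4747561509943/35184372088832.
By linearity of expectation: E[X] = Σ_H E[X_H] = 72057594037927936 · p^{15} = 72057594037927936 · 4747561509943/35184372088832 = 9723005972363264.
Numerically: E[X] ≈ 9.72e+15.

E[X] = 72057594037927936 · (7/8)^{15} = 9723005972363264 ≈ 9.72e+15.


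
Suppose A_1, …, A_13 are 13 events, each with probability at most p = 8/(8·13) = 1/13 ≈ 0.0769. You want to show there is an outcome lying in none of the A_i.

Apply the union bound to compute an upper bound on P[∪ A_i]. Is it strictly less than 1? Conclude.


Union bound: P[∪_{i=1}^{13} A_i] ≤ Σ_i P[A_i] ≤ 13·p = 13·(1/13) = 1.
Numerically: 1 ≈ 1.0000.
Is 1 < 1? NO.
Since the bound 1 is ≥ 1, the union bound is uninformative here; it does NOT by itself certify existence.

13·p = 1 ≈ 1.0000; existence NOT certified by the union bound.


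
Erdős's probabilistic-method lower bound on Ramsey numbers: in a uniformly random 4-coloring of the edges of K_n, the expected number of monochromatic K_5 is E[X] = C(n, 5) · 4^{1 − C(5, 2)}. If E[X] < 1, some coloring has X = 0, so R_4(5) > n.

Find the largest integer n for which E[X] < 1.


We need C(n, 5) · 4^{1 − 10} < 1, i.e. C(n, 5) < 4^{10 − 1} = 262144.
Check values of n near the boundary:
  n = 28: C(28, 5) = 98280; 98280 < 262144? YES
  n = 29: C(29, 5) = 118755; 118755 < 262144? YES
  n = 30: C(30, 5) = 142506; 142506 < 262144? YES
  n = 31: C(31, 5) = 169911; 169911 < 262144? YES
  n = 32: C(32, 5) = 201376; 201376 < 262144? YES
  n = 33: C(33, 5) = 237336; 237336 < 262144? YES
  n = 34: C(34, 5) = 278256; 278256 < 262144? NO
The largest n with C(n, 5) < 262144 is n = 33 (where E[X] = 29667/32768 ≈ 0.905). Hence R_4(5) > 33, i.e. R_4(5) ≥ 34.

Largest n = 33; hence R_4(5) > 33.


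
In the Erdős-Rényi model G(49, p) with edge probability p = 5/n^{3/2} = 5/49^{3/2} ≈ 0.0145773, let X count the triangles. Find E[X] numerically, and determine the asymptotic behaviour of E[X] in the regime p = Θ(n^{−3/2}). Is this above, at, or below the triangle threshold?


Number of potential triangles: C(49, 3) = 18424.
Each occurs with probability p³ ≈ (0.0145773)³ ≈ 3.09761653e-06.
By linearity: E[X] = C(49, 3)·p³ ≈ 18424 · 3.09761653e-06 ≈ 0.057070.
Since α = 3/2 > 1, p = c/n^{3/2} = o(1/n) is below the triangle threshold p ~ 1/n. Asymptotically E[X] ~ (c³/6)·n^{3(1−α)} = (5³/6)·n^{-1.5} → 0, so by Markov's inequality G has no triangles w.h.p.

E[X] ≈ 0.057070; in regime p = Θ(1/n^{3/2}) E[X] tends to 0 (below the triangle threshold p ~ 1/n).


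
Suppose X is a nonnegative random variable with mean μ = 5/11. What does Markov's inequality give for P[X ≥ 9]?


μ = E[X] = 5/11, a = 9.
Markov: P[X ≥ 9] ≤ μ/a = (5/11)/9 = 5/99.
Numerically: ≈ 0.05051.
(Since a = 9 > μ = 0.45455, the bound 5/99 is < 1 and informative.)

P[X ≥ 9] ≤ 5/99 ≈ 0.05051.


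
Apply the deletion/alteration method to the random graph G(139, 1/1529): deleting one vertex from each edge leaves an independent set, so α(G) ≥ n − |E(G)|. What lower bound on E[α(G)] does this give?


E[|E(G)|] = C(139, 2)·p = 9591 · (1/1529) = 69/11.
E[α(G)] ≥ n − E[|E(G)|] = 139 − 69/11 = 1460/11.
Numerically: ≈ 132.727.
(This is only a lower bound; the true E[α(G)] may be larger.)

E[α(G)] ≥ 1460/11 ≈ 132.727.


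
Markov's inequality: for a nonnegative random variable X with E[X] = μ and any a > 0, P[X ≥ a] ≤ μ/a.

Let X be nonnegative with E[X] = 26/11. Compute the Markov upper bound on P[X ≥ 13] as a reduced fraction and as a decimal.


μ = E[X] = 26/11, a = 13.
Markov: P[X ≥ 13] ≤ μ/a = (26/11)/13 = 2/11.
Numerically: ≈ 0.18182.
(Since a = 13 > μ = 2.36364, the bound 2/11 is < 1 and informative.)

P[X ≥ 13] ≤ 2/11 ≈ 0.18182.


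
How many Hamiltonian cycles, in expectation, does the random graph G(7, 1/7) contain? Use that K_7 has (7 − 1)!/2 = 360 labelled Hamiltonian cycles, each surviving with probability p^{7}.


K_7 has (7 − 1)!/2 = 360 labelled Hamiltonian cycles.
For each such Hamiltonian cycle H, let X_H = 1 if all 7 edges of H are present in G. Then P[X_H = 1] = p^{7} = (1/7)^{7} = 1/823543.
Summing the indicators: E[X] = Σ_H E[X_H] = 360 · p^{7} = 360 · 1/823543 = 360/823543.
Numerically: E[X] ≈ 0.00043714.

E[X] = 360 · (1/7)^{7} = 360/823543 ≈ 0.00043714.


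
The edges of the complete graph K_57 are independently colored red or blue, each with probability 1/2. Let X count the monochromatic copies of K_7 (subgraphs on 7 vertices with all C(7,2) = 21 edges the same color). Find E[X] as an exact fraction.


Let X = Σ_S X_S over the C(57, 7) = 264385836 subsets S of size 7, where X_S = 1 if the K_7 on S is monochromatic.
For a fixed S, the K_7 on S has C(7, 2) = 21 edges. P[all 21 edges red] = (1/2)^21, and likewise for blue, so P[monochromatic] = 2·(1/2)^21 = 2^{1 − 21} = 1/1048576.
By linearity: E[X] = C(57, 7) · 2^{1 − 21} = 264385836 · 1/1048576 = 66096459/262144.
Numerically: E[X] ≈ 252.137981.

E[X] = C(57,7)·2^(1−C(7,2)) = 66096459/262144 ≈ 252.137981.


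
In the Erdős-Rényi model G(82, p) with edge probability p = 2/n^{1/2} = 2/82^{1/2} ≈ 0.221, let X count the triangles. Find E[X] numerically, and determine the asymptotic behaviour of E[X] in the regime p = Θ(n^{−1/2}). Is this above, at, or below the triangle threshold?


Number of potential triangles: C(82, 3) = 88560.
Each occurs with probability p³ ≈ (0.221)³ ≈ 1.07738e-02.
By linearity: E[X] = C(82, 3)·p³ ≈ 88560 · 1.07738e-02 ≈ 954.128.
Since α = 1/2 < 1, p = c/n^{1/2} ≫ 1/n is above the triangle threshold p ~ 1/n. Asymptotically E[X] ~ (c³/6)·n^{3(1−α)} = (2³/6)·n^{1.5} → ∞; triangles are abundant w.h.p.

E[X] ≈ 954.128; in regime p = Θ(1/n^{1/2}) E[X] diverges (above the triangle threshold p ~ 1/n).


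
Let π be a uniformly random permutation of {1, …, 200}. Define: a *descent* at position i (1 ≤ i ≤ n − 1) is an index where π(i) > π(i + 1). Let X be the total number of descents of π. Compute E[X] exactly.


Write X = Σ X_I over i = 1, …, 199, with X_I the indicator of one descent.
There are 199 indicators.
For each fixed i, the pair (π(i), π(i+1)) is a uniformly random ordered pair of distinct values from {1, …, 200}; by symmetry P[π(i) > π(i+1)] = 1/2.
By linearity: E[X] = 199 · (1/2) = (200 − 1) · (1/2) = 199/2 ≈ 99.500000.

E[X] = 199/2 = 99.500000.


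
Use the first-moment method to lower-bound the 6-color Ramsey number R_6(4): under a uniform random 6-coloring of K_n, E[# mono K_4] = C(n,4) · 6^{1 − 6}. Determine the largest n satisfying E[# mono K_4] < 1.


We need C(n, 4) · 6^{1 − 6} < 1, i.e. C(n, 4) < 6^{6 − 1} = 7776.
Check values of n near the boundary:
  n = 16: C(16, 4) = 1820; 1820 < 7776? YES
  n = 17: C(17, 4) = 2380; 2380 < 7776? YES
  n = 18: C(18, 4) = 3060; 3060 < 7776? YES
  n = 19: C(19, 4) = 3876; 3876 < 7776? YES
  n = 20: C(20, 4) = 4845; 4845 < 7776? YES
  n = 21: C(21, 4) = 5985; 5985 < 7776? YES
  n = 22: C(22, 4) = 7315; 7315 < 7776? YES
  n = 23: C(23, 4) = 8855; 8855 < 7776? NO
  n = 24: C(24, 4) = 10626; 10626 < 7776? NO
The largest n with C(n, 4) < 7776 is n = 22 (where E[X] = 7315/7776 ≈ 0.9407). Hence R_6(4) > 22, i.e. R_6(4) ≥ 23.

Largest n = 22; hence R_6(4) > 22.


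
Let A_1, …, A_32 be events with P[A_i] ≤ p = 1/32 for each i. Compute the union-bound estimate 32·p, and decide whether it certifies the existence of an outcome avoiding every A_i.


Union bound: P[∪_{i=1}^{32} A_i] ≤ Σ_i P[A_i] ≤ 32·p = 32·(1/32) = 1.
Numerically: 1 ≈ 1.0000.
Is 1 < 1? NO.
Since the bound 1 is ≥ 1, the union bound is uninformative here; it does NOT by itself certify existence.

32·p = 1 ≈ 1.0000; existence NOT certified by the union bound.


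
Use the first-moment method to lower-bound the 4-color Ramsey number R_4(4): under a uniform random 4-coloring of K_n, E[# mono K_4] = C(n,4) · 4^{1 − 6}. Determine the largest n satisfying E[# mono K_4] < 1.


We need C(n, 4) · 4^{1 − 6} < 1, i.e. C(n, 4) < 4^{6 − 1} = 1024.
Check values of n near the boundary:
  n = 12: C(12, 4) = 495; 495 < 1024? YES
  n = 13: C(13, 4) = 715; 715 < 1024? YES
  n = 14: C(14, 4) = 1001; 1001 < 1024? YES
  n = 15: C(15, 4) = 1365; 1365 < 1024? NO
  n = 16: C(16, 4) = 1820; 1820 < 1024? NO
  n = 17: C(17, 4) = 2380; 2380 < 1024? NO
The largest n with C(n, 4) < 1024 is n = 14 (where E[X] = 1001/1024 ≈ 0.977539). Hence R_4(4) > 14, i.e. R_4(4) ≥ 15.

Largest n = 14; hence R_4(4) > 14.


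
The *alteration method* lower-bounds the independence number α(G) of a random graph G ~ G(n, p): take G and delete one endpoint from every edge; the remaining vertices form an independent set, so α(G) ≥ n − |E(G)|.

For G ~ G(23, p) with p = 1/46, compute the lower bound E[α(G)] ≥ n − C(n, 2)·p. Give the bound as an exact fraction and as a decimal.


E[|E(G)|] = C(23, 2)·p = 253 · (1/46) = 11/2.
E[α(G)] ≥ n − E[|E(G)|] = 23 − 11/2 = 35/2.
Numerically: ≈ 17.500000.
(This is only a lower bound; the true E[α(G)] may be larger.)

E[α(G)] ≥ 35/2 ≈ 17.500000.


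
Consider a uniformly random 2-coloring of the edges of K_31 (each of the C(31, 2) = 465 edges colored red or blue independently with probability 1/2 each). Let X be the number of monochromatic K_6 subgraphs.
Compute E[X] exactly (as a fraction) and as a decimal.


Let X = Σ_S X_S over the C(31, 6) = 736281 subsets S of size 6, where X_S = 1 if the K_6 on S is monochromatic.
For a fixed S, the K_6 on S has C(6, 2) = 15 edges. P[all 15 edges red] = (1/2)^15, and likewise for blue, so P[monochromatic] = 2·(1/2)^15 = 2^{1 − 15} = 1/16384.
By linearity: E[X] = C(31, 6) · 2^{1 − 15} = 736281 · 1/16384 = 736281/16384.
Numerically: E[X] ≈ 44.9390.

E[X] = C(31,6)·2^(1−C(6,2)) = 736281/16384 ≈ 44.9390.


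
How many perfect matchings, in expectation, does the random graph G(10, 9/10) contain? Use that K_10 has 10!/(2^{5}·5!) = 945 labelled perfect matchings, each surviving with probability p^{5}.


K_10 has 10!/(2^{5}·5!) = 945 labelled perfect matchings.
For each such perfect matching H, let X_H = 1 if all 5 edges of H are present in G. Then P[X_H = 1] = p^{5} = (9/10)^{5} = 59049/100000.
Summing the indicators: E[X] = Σ_H E[X_H] = 945 · p^{5} = 945 · 59049/100000 = 11160261/20000.
Numerically: E[X] ≈ 558.

E[X] = 945 · (9/10)^{5} = 11160261/20000 ≈ 558.


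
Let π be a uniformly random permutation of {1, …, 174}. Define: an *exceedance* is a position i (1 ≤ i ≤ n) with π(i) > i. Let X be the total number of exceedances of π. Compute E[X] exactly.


Write X = Σ_{i=1}^{174} X_i, where X_i = 1_{π(i) > i}.
For each fixed i, π(i) is uniform over {1, …, 174} (marginal of a uniform permutation), so P[π(i) > i] = (n − i)/n. Summing: Σ_{i=1}^{174} (n − i)/n = (0 + 1 + … + 173)/174 = 174(174 − 1)/(2·174) = (174 − 1)/2.
Hence E[X] = Σ_{i=1}^{174} (174 − i)/174 = 173/2 ≈ 86.50000.

E[X] = 173/2 = 86.50000.


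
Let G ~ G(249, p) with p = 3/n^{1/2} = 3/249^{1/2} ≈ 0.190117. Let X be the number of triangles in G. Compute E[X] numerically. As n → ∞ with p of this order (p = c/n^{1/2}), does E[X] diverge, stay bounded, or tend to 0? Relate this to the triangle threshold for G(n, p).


Number of potential triangles: C(249, 3) = 2542124.
Each occurs with probability p³ ≈ (0.190117)³ ≈ 6.87170874e-03.
By linearity: E[X] = C(249, 3)·p³ ≈ 2542124 · 6.87170874e-03 ≈ 17468.735711.
Since α = 1/2 < 1, p = c/n^{1/2} ≫ 1/n is above the triangle threshold p ~ 1/n. Asymptotically E[X] ~ (c³/6)·n^{3(1−α)} = (3³/6)·n^{1.5} → ∞; triangles are abundant w.h.p.

E[X] ≈ 17468.735711; in regime p = Θ(1/n^{1/2}) E[X] diverges (above the triangle threshold p ~ 1/n).


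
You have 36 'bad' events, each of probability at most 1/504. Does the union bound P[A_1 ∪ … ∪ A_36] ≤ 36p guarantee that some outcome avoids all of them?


Union bound: P[∪_{i=1}^{36} A_i] ≤ Σ_i P[A_i] ≤ 36·p = 36·(1/504) = 1/14.
Numerically: 1/14 ≈ 0.07143.
Is 1/14 < 1? YES.
Since P[∪ A_i] ≤ 1/14 < 1, the complement has P[∩ A_i^c] ≥ 1 − 1/14 = 13/14 > 0, so some outcome avoids every A_i.

36·p = 1/14 ≈ 0.07143; existence CERTIFIED by the union bound.


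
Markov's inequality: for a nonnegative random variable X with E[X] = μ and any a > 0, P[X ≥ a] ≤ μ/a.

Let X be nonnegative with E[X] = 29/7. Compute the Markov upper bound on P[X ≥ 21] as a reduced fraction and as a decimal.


μ = E[X] = 29/7, a = 21.
Markov: P[X ≥ 21] ≤ μ/a = (29/7)/21 = 29/147.
Numerically: ≈ 0.197.
(Since a = 21 > μ = 4.143, the bound 29/147 is < 1 and informative.)

P[X ≥ 21] ≤ 29/147 ≈ 0.197.


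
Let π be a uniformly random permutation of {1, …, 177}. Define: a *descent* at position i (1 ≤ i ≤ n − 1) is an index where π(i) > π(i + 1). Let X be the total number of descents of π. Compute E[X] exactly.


Write X = Σ X_I over i = 1, …, 176, with X_I the indicator of one descent.
There are 176 indicators.
For each fixed i, the pair (π(i), π(i+1)) is a uniformly random ordered pair of distinct values from {1, …, 177}; by symmetry P[π(i) > π(i+1)] = 1/2.
By linearity: E[X] = 176 · (1/2) = (177 − 1) · (1/2) = 88 ≈ 88.000.

E[X] = 88 = 88.000.


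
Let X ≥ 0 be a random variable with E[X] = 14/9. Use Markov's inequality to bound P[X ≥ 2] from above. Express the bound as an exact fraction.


μ = E[X] = 14/9, a = 2.
Markov: P[X ≥ 2] ≤ μ/a = (14/9)/2 = 7/9.
Numerically: ≈ 0.7778.
(Since a = 2 > μ = 1.5556, the bound 7/9 is < 1 and informative.)

P[X ≥ 2] ≤ 7/9 ≈ 0.7778.


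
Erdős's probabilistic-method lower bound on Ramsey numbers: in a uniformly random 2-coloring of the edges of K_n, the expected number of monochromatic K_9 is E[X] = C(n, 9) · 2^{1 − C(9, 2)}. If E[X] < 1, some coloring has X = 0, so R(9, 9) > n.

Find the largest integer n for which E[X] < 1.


We need C(n, 9) · 2^{1 − 36} < 1, i.e. C(n, 9) < 2^{36 − 1} = 34359738368.
Check values of n near the boundary:
  n = 61: C(61, 9) = 17341763505; 17341763505 < 34359738368? YES
  n = 62: C(62, 9) = 20286591270; 20286591270 < 34359738368? YES
  n = 63: C(63, 9) = 23667689815; 23667689815 < 34359738368? YES
  n = 64: C(64, 9) = 27540584512; 27540584512 < 34359738368? YES
  n = 65: C(65, 9) = 31966749880; 31966749880 < 34359738368? YES
  n = 66: C(66, 9) = 37014131440; 37014131440 < 34359738368? NO
  n = 67: C(67, 9) = 42757703560; 42757703560 < 34359738368? NO
  n = 68: C(68, 9) = 49280065120; 49280065120 < 34359738368? NO
The largest n with C(n, 9) < 34359738368 is n = 65 (where E[X] = 3995843735/4294967296 ≈ 0.930355). Hence R(9, 9) > 65, i.e. R(9, 9) ≥ 66.

Largest n = 65; hence R(9, 9) > 65.


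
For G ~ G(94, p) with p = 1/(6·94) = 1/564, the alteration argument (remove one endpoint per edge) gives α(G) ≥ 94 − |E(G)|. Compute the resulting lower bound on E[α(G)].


E[|E(G)|] = C(94, 2)·p = 4371 · (1/564) = 31/4.
E[α(G)] ≥ n − E[|E(G)|] = 94 − 31/4 = 345/4.
Numerically: ≈ 86.2500.
(This is only a lower bound; the true E[α(G)] may be larger.)

E[α(G)] ≥ 345/4 ≈ 86.2500.


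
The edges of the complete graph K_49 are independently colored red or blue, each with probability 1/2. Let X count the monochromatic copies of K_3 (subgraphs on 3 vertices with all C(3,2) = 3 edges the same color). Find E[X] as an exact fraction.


Let X = Σ_S X_S over the C(49, 3) = 18424 subsets S of size 3, where X_S = 1 if the K_3 on S is monochromatic.
For a fixed S, the K_3 on S has C(3, 2) = 3 edges. P[all 3 edges red] = (1/2)^3, and likewise for blue, so P[monochromatic] = 2·(1/2)^3 = 2^{1 − 3} = 1/4.
Summing: E[X] = C(49, 3) · 2^{1 − 3} = 18424 · 1/4 = 4606.
Numerically: E[X] ≈ 4606.000.

E[X] = C(49,3)·2^(1−C(3,2)) = 4606 ≈ 4606.000.


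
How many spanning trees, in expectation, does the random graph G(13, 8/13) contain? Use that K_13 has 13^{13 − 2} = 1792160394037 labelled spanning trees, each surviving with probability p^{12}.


K_13 has 13^{13 − 2} = 1792160394037 labelled spanning trees.
For each such spanning tree H, let X_H = 1 if all 12 edges of H are present in G. Then P[X_H = 1] = p^{12} = (8/13)^{12} = 68719476736/23298085122481.
By linearity: E[X] = Σ_H E[X_H] = 1792160394037 · p^{12} = 1792160394037 · 68719476736/23298085122481 = 68719476736/13.
Numerically: E[X] ≈ 5.28611e+09.

E[X] = 1792160394037 · (8/13)^{12} = 68719476736/13 ≈ 5.28611e+09.


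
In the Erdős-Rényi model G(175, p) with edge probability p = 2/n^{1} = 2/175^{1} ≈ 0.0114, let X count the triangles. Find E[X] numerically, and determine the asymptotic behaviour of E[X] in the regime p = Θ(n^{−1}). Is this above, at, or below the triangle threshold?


Number of potential triangles: C(175, 3) = 877975.
Each occurs with probability p³ ≈ (0.0114)³ ≈ 1.49271e-06.
By linearity: E[X] = C(175, 3)·p³ ≈ 877975 · 1.49271e-06 ≈ 1.311.
Here α = 1, so p = 2/n is exactly at the triangle threshold p ~ 1/n. Asymptotically E[X] → c³/6 = 2³/6 = 4/3 ≈ 1.333, a bounded constant. In this regime the triangle count is asymptotically Poisson(c³/6).

E[X] ≈ 1.311; in regime p = Θ(1/n^{1}) E[X] stays bounded (at the triangle threshold p ~ 1/n).


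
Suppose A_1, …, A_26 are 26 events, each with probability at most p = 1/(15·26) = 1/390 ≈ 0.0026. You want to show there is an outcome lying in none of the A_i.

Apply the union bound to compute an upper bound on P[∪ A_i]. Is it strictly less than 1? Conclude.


Union bound: P[∪_{i=1}^{26} A_i] ≤ Σ_i P[A_i] ≤ 26·p = 26·(1/390) = 1/15.
Numerically: 1/15 ≈ 0.0667.
Is 1/15 < 1? YES.
Since P[∪ A_i] ≤ 1/15 < 1, the complement has P[∩ A_i^c] ≥ 1 − 1/15 = 14/15 > 0, so some outcome avoids every A_i.

26·p = 1/15 ≈ 0.0667; existence CERTIFIED by the union bound.


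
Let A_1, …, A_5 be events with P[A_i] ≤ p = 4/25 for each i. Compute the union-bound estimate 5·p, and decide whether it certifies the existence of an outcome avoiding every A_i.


Union bound: P[∪_{i=1}^{5} A_i] ≤ Σ_i P[A_i] ≤ 5·p = 5·(4/25) = 4/5.
Numerically: 4/5 ≈ 0.8000000.
Is 4/5 < 1? YES.
Since P[∪ A_i] ≤ 4/5 < 1, the complement has P[∩ A_i^c] ≥ 1 − 4/5 = 1/5 > 0, so some outcome avoids every A_i.

5·p = 4/5 ≈ 0.8000000; existence CERTIFIED by the union bound.


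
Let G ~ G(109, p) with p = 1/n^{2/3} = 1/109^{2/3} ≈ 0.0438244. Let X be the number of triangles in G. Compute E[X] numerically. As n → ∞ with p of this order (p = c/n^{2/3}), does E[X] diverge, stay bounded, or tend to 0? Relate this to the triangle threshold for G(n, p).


Number of potential triangles: C(109, 3) = 209934.
Each occurs with probability p³ ≈ (0.0438244)³ ≈ 8.41679993e-05.
By linearity: E[X] = C(109, 3)·p³ ≈ 209934 · 8.41679993e-05 ≈ 17.669725.
Since α = 2/3 < 1, p = c/n^{2/3} ≫ 1/n is above the triangle threshold p ~ 1/n. Asymptotically E[X] ~ (c³/6)·n^{3(1−α)} = (1³/6)·n^{1} → ∞; triangles are abundant w.h.p.

E[X] ≈ 17.669725; in regime p = Θ(1/n^{2/3}) E[X] diverges (above the triangle threshold p ~ 1/n).


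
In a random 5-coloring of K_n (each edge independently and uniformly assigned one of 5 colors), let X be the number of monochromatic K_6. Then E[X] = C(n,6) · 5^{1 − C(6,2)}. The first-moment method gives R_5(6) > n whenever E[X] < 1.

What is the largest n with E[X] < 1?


We need C(n, 6) · 5^{1 − 15} < 1, i.e. C(n, 6) < 5^{15 − 1} = 6103515625.
Check values of n near the boundary:
  n = 128: C(128, 6) = 5423611200; 5423611200 < 6103515625? YES
  n = 129: C(129, 6) = 5688177600; 5688177600 < 6103515625? YES
  n = 130: C(130, 6) = 5963412000; 5963412000 < 6103515625? YES
  n = 131: C(131, 6) = 6249655776; 6249655776 < 6103515625? NO
The largest n with C(n, 6) < 6103515625 is n = 130 (where E[X] = 47707296/48828125 ≈ 0.977045). Hence R_5(6) > 130, i.e. R_5(6) ≥ 131.

Largest n = 130; hence R_5(6) > 130.


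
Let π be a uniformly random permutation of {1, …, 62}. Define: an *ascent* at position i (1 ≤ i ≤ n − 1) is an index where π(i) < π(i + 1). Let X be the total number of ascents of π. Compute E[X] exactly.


Write X = Σ X_I over i = 1, …, 61, with X_I the indicator of one ascent.
There are 61 indicators.
For each fixed i, the pair (π(i), π(i+1)) is a uniformly random ordered pair of distinct values from {1, …, 62}; by symmetry P[π(i) < π(i+1)] = 1/2.
By linearity: E[X] = 61 · (1/2) = (62 − 1) · (1/2) = 61/2 ≈ 30.500.

E[X] = 61/2 = 30.500.


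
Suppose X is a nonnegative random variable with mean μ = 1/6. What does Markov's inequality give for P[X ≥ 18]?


μ = E[X] = 1/6, a = 18.
Markov: P[X ≥ 18] ≤ μ/a = (1/6)/18 = 1/108.
Numerically: ≈ 0.009.
(Since a = 18 > μ = 0.167, the bound 1/108 is < 1 and informative.)

P[X ≥ 18] ≤ 1/108 ≈ 0.009.


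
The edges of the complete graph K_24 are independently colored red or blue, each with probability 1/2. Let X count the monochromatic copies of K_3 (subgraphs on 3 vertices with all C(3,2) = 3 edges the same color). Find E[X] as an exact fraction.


Let X = Σ_S X_S over the C(24, 3) = 2024 subsets S of size 3, where X_S = 1 if the K_3 on S is monochromatic.
For a fixed S, the K_3 on S has C(3, 2) = 3 edges. P[all 3 edges red] = (1/2)^3, and likewise for blue, so P[monochromatic] = 2·(1/2)^3 = 2^{1 − 3} = 1/4.
By linearity: E[X] = C(24, 3) · 2^{1 − 3} = 2024 · 1/4 = 506.
Numerically: E[X] ≈ 506.000000.

E[X] = C(24,3)·2^(1−C(3,2)) = 506 ≈ 506.000000.


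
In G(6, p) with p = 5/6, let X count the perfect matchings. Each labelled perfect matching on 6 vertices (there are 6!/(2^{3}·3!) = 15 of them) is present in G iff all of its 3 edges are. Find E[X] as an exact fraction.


K_6 has 6!/(2^{3}·3!) = 15 labelled perfect matchings.
For each such perfect matching H, let X_H = 1 if all 3 edges of H are present in G. Then P[X_H = 1] = p^{3} = (5/6)^{3} = 125/216.
By linearity: E[X] = Σ_H E[X_H] = 15 · p^{3} = 15 · 125/216 = 625/72.
Numerically: E[X] ≈ 8.6806.

E[X] = 15 · (5/6)^{3} = 625/72 ≈ 8.6806.


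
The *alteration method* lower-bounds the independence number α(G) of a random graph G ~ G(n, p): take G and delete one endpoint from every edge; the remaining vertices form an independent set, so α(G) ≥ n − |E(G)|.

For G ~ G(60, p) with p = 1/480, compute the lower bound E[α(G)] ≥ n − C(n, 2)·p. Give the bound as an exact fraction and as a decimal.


E[|E(G)|] = C(60, 2)·p = 1770 · (1/480) = 59/16.
E[α(G)] ≥ n − E[|E(G)|] = 60 − 59/16 = 901/16.
Numerically: ≈ 56.3125.
(This is only a lower bound; the true E[α(G)] may be larger.)

E[α(G)] ≥ 901/16 ≈ 56.3125.


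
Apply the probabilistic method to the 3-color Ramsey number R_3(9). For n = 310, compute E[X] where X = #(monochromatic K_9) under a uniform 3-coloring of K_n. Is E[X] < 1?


E[X] = C(310, 9) · 3^{1 − 36} = 64802334749614660 · 3^{−35} = 64802334749614660/50031545098999707.
As a reduced fraction: E[X] = 64802334749614660/50031545098999707 ≈ 1.295230.
Is E[X] < 1? NO.
Since E[X] ≥ 1, the first-moment bound is inconclusive at n = 310; it does NOT by itself certify R_3(9) > 310.

E[X] = 64802334749614660/50031545098999707 ≈ 1.295230; E[X] ≥ 1; first-moment method inconclusive here.


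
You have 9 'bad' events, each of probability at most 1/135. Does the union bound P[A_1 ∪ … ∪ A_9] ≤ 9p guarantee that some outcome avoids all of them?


Union bound: P[∪_{i=1}^{9} A_i] ≤ Σ_i P[A_i] ≤ 9·p = 9·(1/135) = 1/15.
Numerically: 1/15 ≈ 0.066667.
Is 1/15 < 1? YES.
Since P[∪ A_i] ≤ 1/15 < 1, the complement has P[∩ A_i^c] ≥ 1 − 1/15 = 14/15 > 0, so some outcome avoids every A_i.

9·p = 1/15 ≈ 0.066667; existence CERTIFIED by the union bound.


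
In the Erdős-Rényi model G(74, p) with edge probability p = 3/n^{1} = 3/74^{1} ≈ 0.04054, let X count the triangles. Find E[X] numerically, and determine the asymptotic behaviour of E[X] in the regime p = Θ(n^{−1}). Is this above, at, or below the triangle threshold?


Number of potential triangles: C(74, 3) = 64824.
Each occurs with probability p³ ≈ (0.04054)³ ≈ 6.662981e-05.
By linearity: E[X] = C(74, 3)·p³ ≈ 64824 · 6.662981e-05 ≈ 4.3192.
Here α = 1, so p = 3/n is exactly at the triangle threshold p ~ 1/n. Asymptotically E[X] → c³/6 = 3³/6 = 9/2 ≈ 4.5000, a bounded constant. In this regime the triangle count is asymptotically Poisson(c³/6).

E[X] ≈ 4.3192; in regime p = Θ(1/n^{1}) E[X] stays bounded (at the triangle threshold p ~ 1/n).


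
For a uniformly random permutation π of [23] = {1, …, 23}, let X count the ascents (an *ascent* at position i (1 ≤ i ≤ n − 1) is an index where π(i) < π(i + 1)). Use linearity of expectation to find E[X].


Write X = Σ X_I over i = 1, …, 22, with X_I the indicator of one ascent.
There are 22 indicators.
For each fixed i, the pair (π(i), π(i+1)) is a uniformly random ordered pair of distinct values from {1, …, 23}; by symmetry P[π(i) < π(i+1)] = 1/2.
By linearity: E[X] = 22 · (1/2) = (23 − 1) · (1/2) = 11 ≈ 11.00000.

E[X] = 11 = 11.00000.


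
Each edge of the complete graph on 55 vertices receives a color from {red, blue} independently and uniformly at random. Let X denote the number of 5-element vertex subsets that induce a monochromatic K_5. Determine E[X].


Let X = Σ_S X_S over the C(55, 5) = 3478761 subsets S of size 5, where X_S = 1 if the K_5 on S is monochromatic.
For a fixed S, the K_5 on S has C(5, 2) = 10 edges. P[all 10 edges red] = (1/2)^10, and likewise for blue, so P[monochromatic] = 2·(1/2)^10 = 2^{1 − 10} = 1/512.
Summing: E[X] = C(55, 5) · 2^{1 − 10} = 3478761 · 1/512 = 3478761/512.
Numerically: E[X] ≈ 6794.4551.

E[X] = C(55,5)·2^(1−C(5,2)) = 3478761/512 ≈ 6794.4551.


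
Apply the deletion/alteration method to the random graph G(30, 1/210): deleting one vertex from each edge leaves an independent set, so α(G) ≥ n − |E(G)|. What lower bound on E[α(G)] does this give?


E[|E(G)|] = C(30, 2)·p = 435 · (1/210) = 29/14.
E[α(G)] ≥ n − E[|E(G)|] = 30 − 29/14 = 391/14.
Numerically: ≈ 27.92857.
(This is only a lower bound; the true E[α(G)] may be larger.)

E[α(G)] ≥ 391/14 ≈ 27.92857.


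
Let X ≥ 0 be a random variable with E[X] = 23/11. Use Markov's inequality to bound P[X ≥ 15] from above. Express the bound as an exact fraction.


μ = E[X] = 23/11, a = 15.
Markov: P[X ≥ 15] ≤ μ/a = (23/11)/15 = 23/165.
Numerically: ≈ 0.139394.
(Since a = 15 > μ = 2.090909, the bound 23/165 is < 1 and informative.)

P[X ≥ 15] ≤ 23/165 ≈ 0.139394.


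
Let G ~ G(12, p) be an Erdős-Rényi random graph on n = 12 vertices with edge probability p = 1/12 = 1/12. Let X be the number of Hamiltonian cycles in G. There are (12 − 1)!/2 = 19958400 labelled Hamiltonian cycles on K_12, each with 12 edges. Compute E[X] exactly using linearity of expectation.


K_12 has (12 − 1)!/2 = 19958400 labelled Hamiltonian cycles.
For each such Hamiltonian cycle H, let X_H = 1 if all 12 edges of H are present in G. Then P[X_H = 1] = p^{12} = (1/12)^{12} = 1/8916100448256.
By linearity of expectation: E[X] = Σ_H E[X_H] = 19958400 · p^{12} = 19958400 · 1/8916100448256 = 1925/859963392.
Numerically: E[X] ≈ 2.2385e-06.

E[X] = 19958400 · (1/12)^{12} = 1925/859963392 ≈ 2.2385e-06.


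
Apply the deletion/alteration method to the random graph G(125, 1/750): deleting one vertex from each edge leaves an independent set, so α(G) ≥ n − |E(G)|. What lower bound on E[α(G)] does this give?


E[|E(G)|] = C(125, 2)·p = 7750 · (1/750) = 31/3.
E[α(G)] ≥ n − E[|E(G)|] = 125 − 31/3 = 344/3.
Numerically: ≈ 114.66667.
(This is only a lower bound; the true E[α(G)] may be larger.)

E[α(G)] ≥ 344/3 ≈ 114.66667.


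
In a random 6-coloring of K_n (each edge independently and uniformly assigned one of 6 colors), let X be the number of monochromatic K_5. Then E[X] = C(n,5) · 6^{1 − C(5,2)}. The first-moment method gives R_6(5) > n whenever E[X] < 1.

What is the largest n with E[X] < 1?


We need C(n, 5) · 6^{1 − 10} < 1, i.e. C(n, 5) < 6^{10 − 1} = 10077696.
Check values of n near the boundary:
  n = 66: C(66, 5) = 8936928; 8936928 < 10077696? YES
  n = 67: C(67, 5) = 9657648; 9657648 < 10077696? YES
  n = 68: C(68, 5) = 10424128; 10424128 < 10077696? NO
The largest n with C(n, 5) < 10077696 is n = 67 (where E[X] = 67067/69984 ≈ 0.958). Hence R_6(5) > 67, i.e. R_6(5) ≥ 68.

Largest n = 67; hence R_6(5) > 67.


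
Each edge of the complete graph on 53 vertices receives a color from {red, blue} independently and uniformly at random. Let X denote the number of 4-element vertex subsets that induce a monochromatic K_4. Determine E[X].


Let X = Σ_S X_S over the C(53, 4) = 292825 subsets S of size 4, where X_S = 1 if the K_4 on S is monochromatic.
For a fixed S, the K_4 on S has C(4, 2) = 6 edges. P[all 6 edges red] = (1/2)^6, and likewise for blue, so P[monochromatic] = 2·(1/2)^6 = 2^{1 − 6} = 1/32.
By linearity of expectation: E[X] = C(53, 4) · 2^{1 − 6} = 292825 · 1/32 = 292825/32.
Numerically: E[X] ≈ 9150.78125.

E[X] = C(53,4)·2^(1−C(4,2)) = 292825/32 ≈ 9150.78125.


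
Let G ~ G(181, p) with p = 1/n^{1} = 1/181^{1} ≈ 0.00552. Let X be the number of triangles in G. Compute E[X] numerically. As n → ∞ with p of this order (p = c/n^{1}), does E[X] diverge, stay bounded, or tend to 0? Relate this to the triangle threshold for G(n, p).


Number of potential triangles: C(181, 3) = 971970.
Each occurs with probability p³ ≈ (0.00552)³ ≈ 1.68641e-07.
By linearity: E[X] = C(181, 3)·p³ ≈ 971970 · 1.68641e-07 ≈ 0.164.
Here α = 1, so p = 1/n is exactly at the triangle threshold p ~ 1/n. Asymptotically E[X] → c³/6 = 1³/6 = 1/6 ≈ 0.167, a bounded constant. In this regime the triangle count is asymptotically Poisson(c³/6).

E[X] ≈ 0.164; in regime p = Θ(1/n^{1}) E[X] stays bounded (at the triangle threshold p ~ 1/n).


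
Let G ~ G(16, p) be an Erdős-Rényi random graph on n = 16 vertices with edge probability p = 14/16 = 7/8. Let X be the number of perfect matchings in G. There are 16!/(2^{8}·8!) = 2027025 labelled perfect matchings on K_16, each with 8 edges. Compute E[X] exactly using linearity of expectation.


K_16 has 16!/(2^{8}·8!) = 2027025 labelled perfect matchings.
For each such perfect matching H, let X_H = 1 if all 8 edges of H are present in G. Then P[X_H = 1] = p^{8} = (7/8)^{8} = 5764801/16777216.
Summing the indicators: E[X] = Σ_H E[X_H] = 2027025 · p^{8} = 2027025 · 5764801/16777216 = 11685395747025/16777216.
Numerically: E[X] ≈ 6.965e+05.

E[X] = 2027025 · (7/8)^{8} = 11685395747025/16777216 ≈ 6.965e+05.


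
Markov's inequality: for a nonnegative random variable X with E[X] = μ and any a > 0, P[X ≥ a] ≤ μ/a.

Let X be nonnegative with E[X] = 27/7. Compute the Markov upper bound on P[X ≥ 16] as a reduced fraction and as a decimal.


μ = E[X] = 27/7, a = 16.
Markov: P[X ≥ 16] ≤ μ/a = (27/7)/16 = 27/112.
Numerically: ≈ 0.241071.
(Since a = 16 > μ = 3.857143, the bound 27/112 is < 1 and informative.)

P[X ≥ 16] ≤ 27/112 ≈ 0.241071.


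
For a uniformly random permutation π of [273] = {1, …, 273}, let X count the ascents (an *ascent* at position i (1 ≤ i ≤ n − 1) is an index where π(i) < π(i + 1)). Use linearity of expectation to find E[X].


Write X = Σ X_I over i = 1, …, 272, with X_I the indicator of one ascent.
There are 272 indicators.
For each fixed i, the pair (π(i), π(i+1)) is a uniformly random ordered pair of distinct values from {1, …, 273}; by symmetry P[π(i) < π(i+1)] = 1/2.
By linearity: E[X] = 272 · (1/2) = (273 − 1) · (1/2) = 136 ≈ 136.00000.

E[X] = 136 = 136.00000.


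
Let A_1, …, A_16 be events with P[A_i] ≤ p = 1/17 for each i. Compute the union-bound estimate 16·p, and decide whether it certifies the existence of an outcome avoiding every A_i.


Union bound: P[∪_{i=1}^{16} A_i] ≤ Σ_i P[A_i] ≤ 16·p = 16·(1/17) = 16/17.
Numerically: 16/17 ≈ 0.94118.
Is 16/17 < 1? YES.
Since P[∪ A_i] ≤ 16/17 < 1, the complement has P[∩ A_i^c] ≥ 1 − 16/17 = 1/17 > 0, so some outcome avoids every A_i.

16·p = 16/17 ≈ 0.94118; existence CERTIFIED by the union bound.


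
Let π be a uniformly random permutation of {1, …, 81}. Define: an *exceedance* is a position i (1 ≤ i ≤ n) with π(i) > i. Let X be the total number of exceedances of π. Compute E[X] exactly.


Write X = Σ_{i=1}^{81} X_i, where X_i = 1_{π(i) > i}.
For each fixed i, π(i) is uniform over {1, …, 81} (marginal of a uniform permutation), so P[π(i) > i] = (n − i)/n. Summing: Σ_{i=1}^{81} (n − i)/n = (0 + 1 + … + 80)/81 = 81(81 − 1)/(2·81) = (81 − 1)/2.
Hence E[X] = Σ_{i=1}^{81} (81 − i)/81 = 40 ≈ 40.000.

E[X] = 40 = 40.000.
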